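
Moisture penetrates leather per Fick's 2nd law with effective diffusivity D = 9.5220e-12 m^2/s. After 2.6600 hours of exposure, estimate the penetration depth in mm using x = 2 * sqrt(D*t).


t = 2.6600 hr * 3600 = 9576.0000 s
D * t = 9.5220e-12 * 9576.0000 = 9.1183e-08
x = 2 * sqrt(D*t) = 2 * sqrt(9.1183e-08) = 6.0393e-04 m = 0.6039 mm


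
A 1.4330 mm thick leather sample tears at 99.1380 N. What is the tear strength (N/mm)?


Formula: Tear strength = force / thickness
Substituting: Tear strength = 99.1380 / 1.4330
Result: 69.1821 N/mm


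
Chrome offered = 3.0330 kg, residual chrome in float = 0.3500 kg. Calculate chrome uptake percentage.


Formula: Uptake = (offered - residual) / offered * 100
Substituting: Uptake = (3.0330 - 0.3500) / 3.0330 * 100
Result: 88.4603 %


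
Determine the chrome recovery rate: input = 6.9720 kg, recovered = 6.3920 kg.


Formula: Recovery = recovered / input * 100
Substituting: Recovery = 6.3920 / 6.9720 * 100
Result: 91.6810 %


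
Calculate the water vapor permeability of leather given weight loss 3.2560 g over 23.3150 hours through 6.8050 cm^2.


Formula: WVP = loss / (area * time)
Substituting: WVP = 3.2560 / (6.8050 * 23.3150)
Result: 0.0205221 g/(cm^2*hr)


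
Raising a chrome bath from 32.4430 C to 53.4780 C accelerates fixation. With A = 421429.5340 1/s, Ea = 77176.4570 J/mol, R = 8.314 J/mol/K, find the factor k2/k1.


T1 = 32.4430 + 273.15 = 305.5930 K; T2 = 53.4780 + 273.15 = 326.6280 K
k1 = A * exp(-Ea/(R*T1)) = 421429.5340 * exp(-77176.4570/(8.314*305.5930)) = 2.7075e-08 1/s
k2 = A * exp(-Ea/(R*T2)) = 421429.5340 * exp(-77176.4570/(8.314*326.6280)) = 1.9149e-07 1/s
k2/k1 = 1.9149e-07 / 2.7075e-08 = 7.0726


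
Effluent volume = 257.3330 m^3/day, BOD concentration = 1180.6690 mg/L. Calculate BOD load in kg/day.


Formula: BOD_load = volume * conc / 1000
Substituting: BOD_load = 257.3330 * 1180.6690 / 1000
Result: 303.8251 kg/day


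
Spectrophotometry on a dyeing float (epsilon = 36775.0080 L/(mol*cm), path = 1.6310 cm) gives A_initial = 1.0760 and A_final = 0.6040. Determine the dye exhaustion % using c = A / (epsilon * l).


c_initial = A_i / (epsilon * l) = 1.0760 / (36775.0080 * 1.6310) = 1.7939e-05 mol/L
c_final = A_f / (epsilon * l) = 0.6040 / (36775.0080 * 1.6310) = 1.0070e-05 mol/L
Exhaustion = (c_initial - c_final) / c_initial * 100 = (1.7939e-05 - 1.0070e-05) / 1.7939e-05 * 100 = 43.8662 %


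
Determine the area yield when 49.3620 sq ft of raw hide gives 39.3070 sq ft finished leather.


Formula: Yield = finished / raw * 100
Substituting: Yield = 39.3070 / 49.3620 * 100
Result: 79.6301 %


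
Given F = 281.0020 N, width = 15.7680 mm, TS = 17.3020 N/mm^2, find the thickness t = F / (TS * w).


Formula: t = F / (TS * w)
Substituting: t = 281.0020 / (17.3020 * 15.7680)
Result: 1.0300 mm


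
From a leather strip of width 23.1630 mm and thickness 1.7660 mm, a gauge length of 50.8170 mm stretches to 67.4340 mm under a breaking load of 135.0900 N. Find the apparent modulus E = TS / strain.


TS = F / (w * t) = 135.0900 / (23.1630 * 1.7660) = 3.3025 N/mm^2
strain = (Lf - L0) / L0 = (67.4340 - 50.8170) / 50.8170 = 0.3270
E = TS / strain = 3.3025 / 0.3270 = 10.0994 N/mm^2


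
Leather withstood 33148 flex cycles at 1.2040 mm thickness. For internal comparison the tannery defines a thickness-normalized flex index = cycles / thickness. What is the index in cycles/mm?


Formula: Index = cycles / thickness
Substituting: Index = 33148 / 1.2040
Result: 27531.5615 cycles/mm


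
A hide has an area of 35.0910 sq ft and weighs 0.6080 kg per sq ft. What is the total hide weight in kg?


Formula: Weight = area * weight_per_sqft
Substituting: Weight = 35.0910 * 0.6080
Result: 21.3353 kg


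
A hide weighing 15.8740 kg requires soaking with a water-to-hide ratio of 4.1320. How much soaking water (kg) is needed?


Formula: Water = hide_weight * ratio
Substituting: Water = 15.8740 * 4.1320
Result: 65.5914 kg


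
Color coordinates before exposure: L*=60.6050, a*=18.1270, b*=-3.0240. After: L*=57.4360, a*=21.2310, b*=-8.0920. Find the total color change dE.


dL = -3.1690, da = 3.1040, db = -5.0680
dE = sqrt((-3.1690)^2 + 3.1040^2 + (-5.0680)^2) = 6.7351


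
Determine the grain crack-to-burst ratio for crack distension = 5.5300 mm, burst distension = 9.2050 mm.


Formula: Ratio = crack / burst
Substituting: Ratio = 5.5300 / 9.2050
Result: 0.6008


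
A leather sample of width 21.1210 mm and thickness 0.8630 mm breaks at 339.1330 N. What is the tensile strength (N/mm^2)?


Formula: TS = force / (width * thickness)
Substituting: TS = 339.1330 / (21.1210 * 0.8630)
Result: 18.6056 N/mm^2


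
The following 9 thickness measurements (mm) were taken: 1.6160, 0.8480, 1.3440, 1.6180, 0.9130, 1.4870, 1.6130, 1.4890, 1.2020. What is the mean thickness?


Formula: Average = sum / n
Substituting: Average = 12.1300 / 9
Result: 1.3478 mm


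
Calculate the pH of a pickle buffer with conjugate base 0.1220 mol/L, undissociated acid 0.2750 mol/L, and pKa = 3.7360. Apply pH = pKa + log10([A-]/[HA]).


ratio = [A-] / [HA] = 0.1220 / 0.2750 = 0.4436
log10(ratio) = -0.3530
pH = pKa + log10(ratio) = 3.7360 - 0.3530 = 3.3830


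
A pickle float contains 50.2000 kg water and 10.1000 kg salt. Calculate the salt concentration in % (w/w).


Formula: Conc = salt / (water + salt) * 100
Substituting: Conc = 10.1000 / (50.2000 + 10.1000) * 100
Result: 16.7496 %


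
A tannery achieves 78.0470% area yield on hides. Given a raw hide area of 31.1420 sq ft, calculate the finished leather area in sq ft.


Formula: finished = raw * yield / 100
Substituting: finished = 31.1420 * 78.0470 / 100
Result: 24.3054 sq ft


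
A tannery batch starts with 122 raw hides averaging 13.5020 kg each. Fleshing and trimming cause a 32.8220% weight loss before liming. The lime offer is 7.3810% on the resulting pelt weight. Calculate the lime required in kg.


Total_raw = N * avg_wt = 122 * 13.5020 = 1647.2440 kg
Substrate = Total_raw * (1 - loss/100) = 1647.2440 * (1 - 32.8220/100) = 1106.5856 kg
Lime = Substrate * pct / 100 = 1106.5856 * 7.3810 / 100 = 81.6771 kg


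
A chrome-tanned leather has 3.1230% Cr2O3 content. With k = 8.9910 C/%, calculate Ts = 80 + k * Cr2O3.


Formula: Ts = 80 + k * Cr2O3
Substituting: Ts = 80 + 8.9910 * 3.1230
Result: 108.0789 C


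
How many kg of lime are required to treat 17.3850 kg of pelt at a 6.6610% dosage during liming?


Formula: Lime = substrate * pct / 100
Substituting: Lime = 17.3850 * 6.6610 / 100
Result: 1.1580 kg


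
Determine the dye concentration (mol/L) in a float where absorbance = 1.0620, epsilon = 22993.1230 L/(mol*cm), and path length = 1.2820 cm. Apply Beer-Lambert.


Formula: c = A / (epsilon * l)
Substituting: c = 1.0620 / (22993.1230 * 1.2820)
Result: 3.6028e-05 mol/L


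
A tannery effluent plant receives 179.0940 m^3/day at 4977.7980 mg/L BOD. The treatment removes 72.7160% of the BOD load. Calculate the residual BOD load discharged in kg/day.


Load_in = volume * conc / 1000 = 179.0940 * 4977.7980 / 1000 = 891.4938 kg/day
Removed = Load_in * eff / 100 = 891.4938 * 72.7160 / 100 = 648.2586 kg/day
Load_out = Load_in - Removed = 891.4938 - 648.2586 = 243.2352 kg/day


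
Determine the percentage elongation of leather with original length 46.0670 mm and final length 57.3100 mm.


Formula: Elongation = (Lf - L0) / L0 * 100
Substituting: Elongation = (57.3100 - 46.0670) / 46.0670 * 100
Result: 24.4058 %


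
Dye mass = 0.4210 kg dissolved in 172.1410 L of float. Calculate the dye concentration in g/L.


Formula: Conc = dye_mass(kg) / volume(L) * 1000
Substituting: Conc = 0.4210 / 172.1410 * 1000
Result: 2.4457 g/L


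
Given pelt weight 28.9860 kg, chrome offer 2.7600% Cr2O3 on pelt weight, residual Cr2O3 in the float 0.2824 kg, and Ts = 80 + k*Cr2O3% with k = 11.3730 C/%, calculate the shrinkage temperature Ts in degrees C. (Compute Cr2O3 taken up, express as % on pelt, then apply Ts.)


Offered = pelt * offer_pct / 100 = 28.9860 * 2.7600 / 100 = 0.8000 kg
Uptake = offered - residual = 0.8000 - 0.2824 = 0.5176 kg
Cr2O3% on pelt = uptake / pelt * 100 = 0.5176 / 28.9860 * 100 = 1.7857 %
Ts = 80 + k * Cr2O3% = 80 + 11.3730 * 1.7857 = 100.3092 C


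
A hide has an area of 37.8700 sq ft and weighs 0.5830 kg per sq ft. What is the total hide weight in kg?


Formula: Weight = area * weight_per_sqft
Substituting: Weight = 37.8700 * 0.5830
Result: 22.0782 kg


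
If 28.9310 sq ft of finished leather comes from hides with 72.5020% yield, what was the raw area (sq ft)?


Formula: raw = finished * 100 / yield
Substituting: raw = 28.9310 * 100 / 72.5020
Result: 39.9037 sq ft


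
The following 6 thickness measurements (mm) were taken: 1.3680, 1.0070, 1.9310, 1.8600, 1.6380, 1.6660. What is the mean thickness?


Formula: Average = sum / n
Substituting: Average = 9.4700 / 6
Result: 1.5783 mm


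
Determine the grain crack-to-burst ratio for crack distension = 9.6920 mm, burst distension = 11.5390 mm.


Formula: Ratio = crack / burst
Substituting: Ratio = 9.6920 / 11.5390
Result: 0.8399


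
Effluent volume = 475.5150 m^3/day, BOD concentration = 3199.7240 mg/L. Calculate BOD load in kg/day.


Formula: BOD_load = volume * conc / 1000
Substituting: BOD_load = 475.5150 * 3199.7240 / 1000
Result: 1521.5168 kg/day


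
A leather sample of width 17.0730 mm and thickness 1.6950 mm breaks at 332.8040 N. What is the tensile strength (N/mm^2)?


Formula: TS = force / (width * thickness)
Substituting: TS = 332.8040 / (17.0730 * 1.6950)
Result: 11.5003 N/mm^2


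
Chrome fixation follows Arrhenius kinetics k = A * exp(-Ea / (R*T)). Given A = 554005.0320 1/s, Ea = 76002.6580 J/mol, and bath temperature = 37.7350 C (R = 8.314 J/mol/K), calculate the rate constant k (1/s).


T_K = T_C + 273.15 = 37.7350 + 273.15 = 310.8850 K
exponent = -Ea / (R * T_K) = -76002.6580 / (8.314 * 310.8850) = -29.4049
k = A * exp(exponent) = 554005.0320 * exp(-29.4049) = 9.4005e-08 1/s


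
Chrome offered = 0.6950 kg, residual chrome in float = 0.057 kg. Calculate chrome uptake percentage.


Formula: Uptake = (offered - residual) / offered * 100
Substituting: Uptake = (0.6950 - 0.057) / 0.6950 * 100
Result: 91.7986 %


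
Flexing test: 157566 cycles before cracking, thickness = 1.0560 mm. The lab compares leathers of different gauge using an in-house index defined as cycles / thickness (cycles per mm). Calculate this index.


Formula: Index = cycles / thickness
Substituting: Index = 157566 / 1.0560
Result: 149210.2273 cycles/mm


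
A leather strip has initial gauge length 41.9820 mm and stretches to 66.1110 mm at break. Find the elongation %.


Formula: Elongation = (Lf - L0) / L0 * 100
Substituting: Elongation = (66.1110 - 41.9820) / 41.9820 * 100
Result: 57.4746 %


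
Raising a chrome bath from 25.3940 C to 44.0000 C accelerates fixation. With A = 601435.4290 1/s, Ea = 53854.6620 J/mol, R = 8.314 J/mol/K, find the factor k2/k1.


T1 = 25.3940 + 273.15 = 298.5440 K; T2 = 44.0000 + 273.15 = 317.1500 K
k1 = A * exp(-Ea/(R*T1)) = 601435.4290 * exp(-53854.6620/(8.314*298.5440)) = 2.2708e-04 1/s
k2 = A * exp(-Ea/(R*T2)) = 601435.4290 * exp(-53854.6620/(8.314*317.1500)) = 8.1096e-04 1/s
k2/k1 = 8.1096e-04 / 2.2708e-04 = 3.5712


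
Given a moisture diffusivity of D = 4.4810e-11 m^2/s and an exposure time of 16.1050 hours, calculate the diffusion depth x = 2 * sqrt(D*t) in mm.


t = 16.1050 hr * 3600 = 57978.0000 s
D * t = 4.4810e-11 * 57978.0000 = 2.5980e-06
x = 2 * sqrt(D*t) = 2 * sqrt(2.5980e-06) = 0.00322366 m = 3.2237 mm


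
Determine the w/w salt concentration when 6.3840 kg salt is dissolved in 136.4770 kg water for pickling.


Formula: Conc = salt / (water + salt) * 100
Substituting: Conc = 6.3840 / (136.4770 + 6.3840) * 100
Result: 4.4687 %


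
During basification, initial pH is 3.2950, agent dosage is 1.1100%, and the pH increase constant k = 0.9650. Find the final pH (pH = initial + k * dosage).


Formula: pH_final = pH_initial + k * base_pct
Substituting: pH_final = 3.2950 + 0.9650 * 1.1100
Result: 4.3662


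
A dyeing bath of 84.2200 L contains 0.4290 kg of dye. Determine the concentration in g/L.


Formula: Conc = dye_mass(kg) / volume(L) * 1000
Substituting: Conc = 0.4290 / 84.2200 * 1000
Result: 5.0938 g/L


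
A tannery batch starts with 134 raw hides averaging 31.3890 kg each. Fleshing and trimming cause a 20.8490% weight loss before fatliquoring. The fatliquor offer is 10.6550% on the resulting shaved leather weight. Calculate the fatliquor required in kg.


Total_raw = N * avg_wt = 134 * 31.3890 = 4206.1260 kg
Substrate = Total_raw * (1 - loss/100) = 4206.1260 * (1 - 20.8490/100) = 3329.1908 kg
Fat = Substrate * pct / 100 = 3329.1908 * 10.6550 / 100 = 354.7253 kg


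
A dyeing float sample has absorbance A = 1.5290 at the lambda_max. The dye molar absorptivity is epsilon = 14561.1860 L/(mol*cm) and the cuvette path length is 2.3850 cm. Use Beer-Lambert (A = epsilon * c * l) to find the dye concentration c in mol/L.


Formula: c = A / (epsilon * l)
Substituting: c = 1.5290 / (14561.1860 * 2.3850)
Result: 4.4027e-05 mol/L


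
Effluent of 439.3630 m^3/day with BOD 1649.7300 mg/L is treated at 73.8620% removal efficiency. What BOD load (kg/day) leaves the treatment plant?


Load_in = volume * conc / 1000 = 439.3630 * 1649.7300 / 1000 = 724.8303 kg/day
Removed = Load_in * eff / 100 = 724.8303 * 73.8620 / 100 = 535.3742 kg/day
Load_out = Load_in - Removed = 724.8303 - 535.3742 = 189.4561 kg/day


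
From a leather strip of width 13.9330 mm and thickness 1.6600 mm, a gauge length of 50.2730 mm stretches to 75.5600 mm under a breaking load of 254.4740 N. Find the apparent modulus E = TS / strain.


TS = F / (w * t) = 254.4740 / (13.9330 * 1.6600) = 11.0025 N/mm^2
strain = (Lf - L0) / L0 = (75.5600 - 50.2730) / 50.2730 = 0.5030
E = TS / strain = 11.0025 / 0.5030 = 21.8740 N/mm^2


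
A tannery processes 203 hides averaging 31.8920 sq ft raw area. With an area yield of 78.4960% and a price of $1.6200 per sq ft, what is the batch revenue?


Raw_total = N * avg_area = 203 * 31.8920 = 6474.0760 sq ft
Finished = Raw_total * yield / 100 = 6474.0760 * 78.4960 / 100 = 5081.8907 sq ft
Value = Finished * price = 5081.8907 * 1.6200 = 8232.6629 $


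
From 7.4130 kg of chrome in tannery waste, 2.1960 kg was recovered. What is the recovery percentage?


Formula: Recovery = recovered / input * 100
Substituting: Recovery = 2.1960 / 7.4130 * 100
Result: 29.6236 %


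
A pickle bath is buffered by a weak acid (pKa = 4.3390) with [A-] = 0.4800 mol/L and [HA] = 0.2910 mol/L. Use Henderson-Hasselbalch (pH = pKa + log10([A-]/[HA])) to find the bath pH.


ratio = [A-] / [HA] = 0.4800 / 0.2910 = 1.6495
log10(ratio) = 0.2173
pH = pKa + log10(ratio) = 4.3390 + 0.2173 = 4.5563


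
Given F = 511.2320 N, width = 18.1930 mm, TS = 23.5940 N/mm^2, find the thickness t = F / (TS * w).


Formula: t = F / (TS * w)
Substituting: t = 511.2320 / (23.5940 * 18.1930)
Result: 1.1910 mm


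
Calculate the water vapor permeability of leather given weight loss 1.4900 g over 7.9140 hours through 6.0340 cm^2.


Formula: WVP = loss / (area * time)
Substituting: WVP = 1.4900 / (6.0340 * 7.9140)
Result: 0.0312022 g/(cm^2*hr)


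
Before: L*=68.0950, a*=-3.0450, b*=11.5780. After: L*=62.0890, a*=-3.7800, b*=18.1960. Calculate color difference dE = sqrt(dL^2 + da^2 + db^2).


dL = -6.0060, da = -0.7350, db = 6.6180
dE = sqrt((-6.0060)^2 + (-0.7350)^2 + 6.6180^2) = 8.9672


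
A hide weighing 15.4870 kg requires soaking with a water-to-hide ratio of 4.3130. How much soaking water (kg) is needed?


Formula: Water = hide_weight * ratio
Substituting: Water = 15.4870 * 4.3130
Result: 66.7954 kg


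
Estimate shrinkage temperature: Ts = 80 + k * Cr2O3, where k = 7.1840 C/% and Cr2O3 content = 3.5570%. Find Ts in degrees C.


Formula: Ts = 80 + k * Cr2O3
Substituting: Ts = 80 + 7.1840 * 3.5570
Result: 105.5535 C


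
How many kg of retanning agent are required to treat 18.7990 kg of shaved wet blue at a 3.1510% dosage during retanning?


Formula: Retan = substrate * pct / 100
Substituting: Retan = 18.7990 * 3.1510 / 100
Result: 0.5924 kg


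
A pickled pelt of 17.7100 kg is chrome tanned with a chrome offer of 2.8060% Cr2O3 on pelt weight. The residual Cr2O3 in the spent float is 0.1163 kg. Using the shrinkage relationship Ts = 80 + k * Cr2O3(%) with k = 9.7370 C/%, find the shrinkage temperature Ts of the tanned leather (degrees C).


Offered = pelt * offer_pct / 100 = 17.7100 * 2.8060 / 100 = 0.4969 kg
Uptake = offered - residual = 0.4969 - 0.1163 = 0.3806 kg
Cr2O3% on pelt = uptake / pelt * 100 = 0.3806 / 17.7100 * 100 = 2.1493 %
Ts = 80 + k * Cr2O3% = 80 + 9.7370 * 2.1493 = 100.9278 C


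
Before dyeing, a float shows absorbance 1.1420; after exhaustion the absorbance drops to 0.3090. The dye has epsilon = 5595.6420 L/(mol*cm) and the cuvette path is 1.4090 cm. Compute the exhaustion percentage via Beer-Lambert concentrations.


c_initial = A_i / (epsilon * l) = 1.1420 / (5595.6420 * 1.4090) = 1.4485e-04 mol/L
c_final = A_f / (epsilon * l) = 0.3090 / (5595.6420 * 1.4090) = 3.9192e-05 mol/L
Exhaustion = (c_initial - c_final) / c_initial * 100 = (1.4485e-04 - 3.9192e-05) / 1.4485e-04 * 100 = 72.9422 %


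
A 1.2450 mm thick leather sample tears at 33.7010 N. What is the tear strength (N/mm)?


Formula: Tear strength = force / thickness
Substituting: Tear strength = 33.7010 / 1.2450
Result: 27.0691 N/mm


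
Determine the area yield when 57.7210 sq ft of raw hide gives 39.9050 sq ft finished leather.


Formula: Yield = finished / raw * 100
Substituting: Yield = 39.9050 / 57.7210 * 100
Result: 69.1343 %


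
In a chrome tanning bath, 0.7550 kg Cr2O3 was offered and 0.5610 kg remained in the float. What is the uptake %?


Formula: Uptake = (offered - residual) / offered * 100
Substituting: Uptake = (0.7550 - 0.5610) / 0.7550 * 100
Result: 25.6954 %


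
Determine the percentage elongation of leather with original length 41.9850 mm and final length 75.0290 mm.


Formula: Elongation = (Lf - L0) / L0 * 100
Substituting: Elongation = (75.0290 - 41.9850) / 41.9850 * 100
Result: 78.7043 %


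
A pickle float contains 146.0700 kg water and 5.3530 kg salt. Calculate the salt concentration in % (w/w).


Formula: Conc = salt / (water + salt) * 100
Substituting: Conc = 5.3530 / (146.0700 + 5.3530) * 100
Result: 3.5351 %


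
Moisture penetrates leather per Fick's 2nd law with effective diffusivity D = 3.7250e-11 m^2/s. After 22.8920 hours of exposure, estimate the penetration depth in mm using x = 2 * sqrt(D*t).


t = 22.8920 hr * 3600 = 82411.2000 s
D * t = 3.7250e-11 * 82411.2000 = 3.0698e-06
x = 2 * sqrt(D*t) = 2 * sqrt(3.0698e-06) = 0.00350418 m = 3.5042 mm


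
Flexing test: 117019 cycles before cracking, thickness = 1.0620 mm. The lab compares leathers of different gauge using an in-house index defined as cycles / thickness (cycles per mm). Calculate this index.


Formula: Index = cycles / thickness
Substituting: Index = 117019 / 1.0620
Result: 110187.3823 cycles/mm


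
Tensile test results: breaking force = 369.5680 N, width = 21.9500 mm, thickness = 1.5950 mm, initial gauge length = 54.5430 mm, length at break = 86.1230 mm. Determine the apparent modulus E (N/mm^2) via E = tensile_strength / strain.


TS = F / (w * t) = 369.5680 / (21.9500 * 1.5950) = 10.5560 N/mm^2
strain = (Lf - L0) / L0 = (86.1230 - 54.5430) / 54.5430 = 0.5790
E = TS / strain = 10.5560 / 0.5790 = 18.2317 N/mm^2


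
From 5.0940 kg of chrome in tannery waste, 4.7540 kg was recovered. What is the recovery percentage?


Formula: Recovery = recovered / input * 100
Substituting: Recovery = 4.7540 / 5.0940 * 100
Result: 93.3255 %


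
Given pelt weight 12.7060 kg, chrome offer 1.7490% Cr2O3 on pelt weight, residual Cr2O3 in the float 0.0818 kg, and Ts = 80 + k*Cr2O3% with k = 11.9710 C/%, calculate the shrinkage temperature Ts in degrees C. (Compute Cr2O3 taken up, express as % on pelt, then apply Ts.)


Offered = pelt * offer_pct / 100 = 12.7060 * 1.7490 / 100 = 0.2222 kg
Uptake = offered - residual = 0.2222 - 0.0818 = 0.1404 kg
Cr2O3% on pelt = uptake / pelt * 100 = 0.1404 / 12.7060 * 100 = 1.1052 %
Ts = 80 + k * Cr2O3% = 80 + 11.9710 * 1.1052 = 93.2305 C


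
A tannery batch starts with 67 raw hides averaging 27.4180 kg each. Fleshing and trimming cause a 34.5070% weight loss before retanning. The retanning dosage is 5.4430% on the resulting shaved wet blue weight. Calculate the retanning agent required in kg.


Total_raw = N * avg_wt = 67 * 27.4180 = 1837.0060 kg
Substrate = Total_raw * (1 - loss/100) = 1837.0060 * (1 - 34.5070/100) = 1203.1103 kg
Retan = Substrate * pct / 100 = 1203.1103 * 5.4430 / 100 = 65.4853 kg


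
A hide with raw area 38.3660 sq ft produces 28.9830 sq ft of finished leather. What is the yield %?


Formula: Yield = finished / raw * 100
Substituting: Yield = 28.9830 / 38.3660 * 100
Result: 75.5434 %


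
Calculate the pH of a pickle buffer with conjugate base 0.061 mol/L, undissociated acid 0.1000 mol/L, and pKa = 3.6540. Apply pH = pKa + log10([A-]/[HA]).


ratio = [A-] / [HA] = 0.061 / 0.1000 = 0.6100
log10(ratio) = -0.2147
pH = pKa + log10(ratio) = 3.6540 - 0.2147 = 3.4393


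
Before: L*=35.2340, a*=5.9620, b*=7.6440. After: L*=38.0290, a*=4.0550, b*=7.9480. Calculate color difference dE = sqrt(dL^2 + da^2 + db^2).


dL = 2.7950, da = -1.9070, db = 0.3040
dE = sqrt(2.7950^2 + (-1.9070)^2 + 0.3040^2) = 3.3972


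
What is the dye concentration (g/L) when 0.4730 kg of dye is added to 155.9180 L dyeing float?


Formula: Conc = dye_mass(kg) / volume(L) * 1000
Substituting: Conc = 0.4730 / 155.9180 * 1000
Result: 3.0336 g/L


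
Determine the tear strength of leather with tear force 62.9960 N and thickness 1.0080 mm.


Formula: Tear strength = force / thickness
Substituting: Tear strength = 62.9960 / 1.0080
Result: 62.4960 N/mm


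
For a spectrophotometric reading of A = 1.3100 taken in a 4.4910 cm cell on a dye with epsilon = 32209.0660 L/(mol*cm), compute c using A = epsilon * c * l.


Formula: c = A / (epsilon * l)
Substituting: c = 1.3100 / (32209.0660 * 4.4910)
Result: 9.0563e-06 mol/L


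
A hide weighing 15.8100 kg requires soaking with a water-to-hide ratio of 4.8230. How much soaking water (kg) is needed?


Formula: Water = hide_weight * ratio
Substituting: Water = 15.8100 * 4.8230
Result: 76.2516 kg


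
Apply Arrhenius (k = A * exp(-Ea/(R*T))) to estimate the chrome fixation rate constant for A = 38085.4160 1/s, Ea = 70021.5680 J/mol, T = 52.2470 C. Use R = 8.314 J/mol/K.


T_K = T_C + 273.15 = 52.2470 + 273.15 = 325.3970 K
exponent = -Ea / (R * T_K) = -70021.5680 / (8.314 * 325.3970) = -25.8826
k = A * exp(exponent) = 38085.4160 * exp(-25.8826) = 2.1882e-07 1/s


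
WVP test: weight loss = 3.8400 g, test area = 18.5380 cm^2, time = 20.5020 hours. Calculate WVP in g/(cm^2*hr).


Formula: WVP = loss / (area * time)
Substituting: WVP = 3.8400 / (18.5380 * 20.5020)
Result: 0.0101035 g/(cm^2*hr)


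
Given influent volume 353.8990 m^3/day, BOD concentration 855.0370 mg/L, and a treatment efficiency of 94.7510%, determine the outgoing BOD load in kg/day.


Load_in = volume * conc / 1000 = 353.8990 * 855.0370 / 1000 = 302.5967 kg/day
Removed = Load_in * eff / 100 = 302.5967 * 94.7510 / 100 = 286.7134 kg/day
Load_out = Load_in - Removed = 302.5967 - 286.7134 = 15.8833 kg/day


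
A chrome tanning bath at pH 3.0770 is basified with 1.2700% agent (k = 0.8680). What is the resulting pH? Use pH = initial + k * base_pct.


Formula: pH_final = pH_initial + k * base_pct
Substituting: pH_final = 3.0770 + 0.8680 * 1.2700
Result: 4.1794


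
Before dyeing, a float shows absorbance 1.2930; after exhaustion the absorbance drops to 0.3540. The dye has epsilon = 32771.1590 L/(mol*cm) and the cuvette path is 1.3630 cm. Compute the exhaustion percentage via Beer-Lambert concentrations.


c_initial = A_i / (epsilon * l) = 1.2930 / (32771.1590 * 1.3630) = 2.8947e-05 mol/L
c_final = A_f / (epsilon * l) = 0.3540 / (32771.1590 * 1.3630) = 7.9253e-06 mol/L
Exhaustion = (c_initial - c_final) / c_initial * 100 = (2.8947e-05 - 7.9253e-06) / 2.8947e-05 * 100 = 72.6218 %


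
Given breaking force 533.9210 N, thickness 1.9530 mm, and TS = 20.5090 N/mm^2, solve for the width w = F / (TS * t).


Formula: w = F / (TS * t)
Substituting: w = 533.9210 / (20.5090 * 1.9530)
Result: 13.3300 mm


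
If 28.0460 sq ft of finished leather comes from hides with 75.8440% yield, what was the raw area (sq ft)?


Formula: raw = finished * 100 / yield
Substituting: raw = 28.0460 * 100 / 75.8440
Result: 36.9785 sq ft


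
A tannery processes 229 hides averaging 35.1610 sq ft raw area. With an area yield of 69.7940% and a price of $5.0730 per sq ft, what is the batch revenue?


Raw_total = N * avg_area = 229 * 35.1610 = 8051.8690 sq ft
Finished = Raw_total * yield / 100 = 8051.8690 * 69.7940 / 100 = 5619.7214 sq ft
Value = Finished * price = 5619.7214 * 5.0730 = 28508.8469 $


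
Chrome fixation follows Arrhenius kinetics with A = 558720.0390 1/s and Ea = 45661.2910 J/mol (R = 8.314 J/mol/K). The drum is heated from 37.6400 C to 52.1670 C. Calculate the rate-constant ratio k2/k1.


T1 = 37.6400 + 273.15 = 310.7900 K; T2 = 52.1670 + 273.15 = 325.3170 K
k1 = A * exp(-Ea/(R*T1)) = 558720.0390 * exp(-45661.2910/(8.314*310.7900)) = 0.0118195 1/s
k2 = A * exp(-Ea/(R*T2)) = 558720.0390 * exp(-45661.2910/(8.314*325.3170)) = 0.02602 1/s
k2/k1 = 0.02602 / 0.0118195 = 2.2014


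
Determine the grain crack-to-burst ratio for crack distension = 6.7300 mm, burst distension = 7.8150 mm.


Formula: Ratio = crack / burst
Substituting: Ratio = 6.7300 / 7.8150
Result: 0.8612


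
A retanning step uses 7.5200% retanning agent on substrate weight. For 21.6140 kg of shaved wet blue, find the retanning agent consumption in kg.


Formula: Retan = substrate * pct / 100
Substituting: Retan = 21.6140 * 7.5200 / 100
Result: 1.6254 kg


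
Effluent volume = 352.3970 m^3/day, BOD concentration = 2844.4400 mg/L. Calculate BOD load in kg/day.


Formula: BOD_load = volume * conc / 1000
Substituting: BOD_load = 352.3970 * 2844.4400 / 1000
Result: 1002.3721 kg/day


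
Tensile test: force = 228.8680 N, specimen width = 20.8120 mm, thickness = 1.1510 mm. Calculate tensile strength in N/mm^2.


Formula: TS = force / (width * thickness)
Substituting: TS = 228.8680 / (20.8120 * 1.1510)
Result: 9.5542 N/mm^2


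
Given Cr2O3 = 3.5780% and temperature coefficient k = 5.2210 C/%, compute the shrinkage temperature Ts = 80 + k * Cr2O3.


Formula: Ts = 80 + k * Cr2O3
Substituting: Ts = 80 + 5.2210 * 3.5780
Result: 98.6807 C


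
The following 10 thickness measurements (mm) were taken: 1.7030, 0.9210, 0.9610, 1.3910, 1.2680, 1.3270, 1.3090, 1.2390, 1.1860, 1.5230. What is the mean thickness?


Formula: Average = sum / n
Substituting: Average = 12.8280 / 10
Result: 1.2828 mm


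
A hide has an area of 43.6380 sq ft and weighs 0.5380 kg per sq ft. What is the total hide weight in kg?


Formula: Weight = area * weight_per_sqft
Substituting: Weight = 43.6380 * 0.5380
Result: 23.4772 kg


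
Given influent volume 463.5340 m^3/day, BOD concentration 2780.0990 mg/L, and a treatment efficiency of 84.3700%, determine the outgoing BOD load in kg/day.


Load_in = volume * conc / 1000 = 463.5340 * 2780.0990 / 1000 = 1288.6704 kg/day
Removed = Load_in * eff / 100 = 1288.6704 * 84.3700 / 100 = 1087.2512 kg/day
Load_out = Load_in - Removed = 1288.6704 - 1087.2512 = 201.4192 kg/day


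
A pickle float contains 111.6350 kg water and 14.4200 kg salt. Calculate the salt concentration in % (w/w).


Formula: Conc = salt / (water + salt) * 100
Substituting: Conc = 14.4200 / (111.6350 + 14.4200) * 100
Result: 11.4395 %


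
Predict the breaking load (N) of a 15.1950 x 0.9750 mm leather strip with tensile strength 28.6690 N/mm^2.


Formula: F = TS * w * t
Substituting: F = 28.6690 * 15.1950 * 0.9750
Result: 424.7348 N


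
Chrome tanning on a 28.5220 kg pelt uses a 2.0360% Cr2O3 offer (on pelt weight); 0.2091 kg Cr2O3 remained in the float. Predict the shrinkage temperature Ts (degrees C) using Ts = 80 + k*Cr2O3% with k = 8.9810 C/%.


Offered = pelt * offer_pct / 100 = 28.5220 * 2.0360 / 100 = 0.5807 kg
Uptake = offered - residual = 0.5807 - 0.2091 = 0.3716 kg
Cr2O3% on pelt = uptake / pelt * 100 = 0.3716 / 28.5220 * 100 = 1.3029 %
Ts = 80 + k * Cr2O3% = 80 + 8.9810 * 1.3029 = 91.7012 C


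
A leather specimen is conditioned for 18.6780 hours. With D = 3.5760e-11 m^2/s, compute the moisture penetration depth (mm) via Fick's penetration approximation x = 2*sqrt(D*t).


t = 18.6780 hr * 3600 = 67240.8000 s
D * t = 3.5760e-11 * 67240.8000 = 2.4045e-06
x = 2 * sqrt(D*t) = 2 * sqrt(2.4045e-06) = 0.00310131 m = 3.1013 mm


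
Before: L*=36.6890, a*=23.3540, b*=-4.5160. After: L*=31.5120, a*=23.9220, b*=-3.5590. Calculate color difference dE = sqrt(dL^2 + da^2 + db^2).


dL = -5.1770, da = 0.5680, db = 0.9570
dE = sqrt((-5.1770)^2 + 0.5680^2 + 0.9570^2) = 5.2953


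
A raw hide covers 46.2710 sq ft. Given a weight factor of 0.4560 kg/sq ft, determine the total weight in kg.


Formula: Weight = area * weight_per_sqft
Substituting: Weight = 46.2710 * 0.4560
Result: 21.0996 kg


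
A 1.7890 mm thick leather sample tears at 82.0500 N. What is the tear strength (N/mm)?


Formula: Tear strength = force / thickness
Substituting: Tear strength = 82.0500 / 1.7890
Result: 45.8636 N/mm


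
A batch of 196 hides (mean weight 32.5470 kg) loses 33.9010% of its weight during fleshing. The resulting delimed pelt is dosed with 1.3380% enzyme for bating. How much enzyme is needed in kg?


Total_raw = N * avg_wt = 196 * 32.5470 = 6379.2120 kg
Substrate = Total_raw * (1 - loss/100) = 6379.2120 * (1 - 33.9010/100) = 4216.5953 kg
Enzyme = Substrate * pct / 100 = 4216.5953 * 1.3380 / 100 = 56.4180 kg


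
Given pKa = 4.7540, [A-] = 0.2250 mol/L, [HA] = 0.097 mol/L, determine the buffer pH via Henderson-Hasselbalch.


ratio = [A-] / [HA] = 0.2250 / 0.097 = 2.3196
log10(ratio) = 0.3654
pH = pKa + log10(ratio) = 4.7540 + 0.3654 = 5.1194


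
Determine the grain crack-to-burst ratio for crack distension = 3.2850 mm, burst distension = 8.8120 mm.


Formula: Ratio = crack / burst
Substituting: Ratio = 3.2850 / 8.8120
Result: 0.3728


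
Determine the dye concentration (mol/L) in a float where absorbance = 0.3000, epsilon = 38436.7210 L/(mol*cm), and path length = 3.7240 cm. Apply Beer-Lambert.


Formula: c = A / (epsilon * l)
Substituting: c = 0.3000 / (38436.7210 * 3.7240)
Result: 2.0959e-06 mol/L


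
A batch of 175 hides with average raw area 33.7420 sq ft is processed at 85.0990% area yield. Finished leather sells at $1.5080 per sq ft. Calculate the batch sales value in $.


Raw_total = N * avg_area = 175 * 33.7420 = 5904.8500 sq ft
Finished = Raw_total * yield / 100 = 5904.8500 * 85.0990 / 100 = 5024.9683 sq ft
Value = Finished * price = 5024.9683 * 1.5080 = 7577.6522 $


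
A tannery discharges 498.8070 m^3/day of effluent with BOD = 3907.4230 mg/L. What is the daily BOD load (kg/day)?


Formula: BOD_load = volume * conc / 1000
Substituting: BOD_load = 498.8070 * 3907.4230 / 1000
Result: 1949.0499 kg/day


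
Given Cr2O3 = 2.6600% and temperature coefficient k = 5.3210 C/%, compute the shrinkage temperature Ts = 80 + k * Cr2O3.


Formula: Ts = 80 + k * Cr2O3
Substituting: Ts = 80 + 5.3210 * 2.6600
Result: 94.1539 C


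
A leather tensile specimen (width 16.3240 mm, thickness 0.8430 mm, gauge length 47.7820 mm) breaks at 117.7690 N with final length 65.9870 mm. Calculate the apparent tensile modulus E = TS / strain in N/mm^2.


TS = F / (w * t) = 117.7690 / (16.3240 * 0.8430) = 8.5581 N/mm^2
strain = (Lf - L0) / L0 = (65.9870 - 47.7820) / 47.7820 = 0.3810
E = TS / strain = 8.5581 / 0.3810 = 22.4621 N/mm^2


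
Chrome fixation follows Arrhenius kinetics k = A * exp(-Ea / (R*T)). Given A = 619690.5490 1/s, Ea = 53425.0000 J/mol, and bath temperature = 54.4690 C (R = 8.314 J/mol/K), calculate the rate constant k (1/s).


T_K = T_C + 273.15 = 54.4690 + 273.15 = 327.6190 K
exponent = -Ea / (R * T_K) = -53425.0000 / (8.314 * 327.6190) = -19.6140
k = A * exp(exponent) = 619690.5490 * exp(-19.6140) = 0.00187905 1/s


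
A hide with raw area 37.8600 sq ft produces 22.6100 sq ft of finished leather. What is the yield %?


Formula: Yield = finished / raw * 100
Substituting: Yield = 22.6100 / 37.8600 * 100
Result: 59.7200 %


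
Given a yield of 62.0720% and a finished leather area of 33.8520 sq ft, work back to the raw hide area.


Formula: raw = finished * 100 / yield
Substituting: raw = 33.8520 * 100 / 62.0720
Result: 54.5367 sq ft


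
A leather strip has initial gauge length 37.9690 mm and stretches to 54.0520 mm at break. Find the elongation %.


Formula: Elongation = (Lf - L0) / L0 * 100
Substituting: Elongation = (54.0520 - 37.9690) / 37.9690 * 100
Result: 42.3582 %


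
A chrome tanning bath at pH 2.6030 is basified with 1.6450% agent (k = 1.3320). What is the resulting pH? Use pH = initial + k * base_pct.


Formula: pH_final = pH_initial + k * base_pct
Substituting: pH_final = 2.6030 + 1.3320 * 1.6450
Result: 4.7941


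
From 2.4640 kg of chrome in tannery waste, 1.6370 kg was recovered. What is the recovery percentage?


Formula: Recovery = recovered / input * 100
Substituting: Recovery = 1.6370 / 2.4640 * 100
Result: 66.4367 %


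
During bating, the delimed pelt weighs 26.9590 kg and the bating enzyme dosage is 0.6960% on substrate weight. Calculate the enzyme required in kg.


Formula: Enzyme = substrate * pct / 100
Substituting: Enzyme = 26.9590 * 0.6960 / 100
Result: 0.1876 kg


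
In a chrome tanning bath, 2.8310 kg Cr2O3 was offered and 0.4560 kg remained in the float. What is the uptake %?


Formula: Uptake = (offered - residual) / offered * 100
Substituting: Uptake = (2.8310 - 0.4560) / 2.8310 * 100
Result: 83.8926 %


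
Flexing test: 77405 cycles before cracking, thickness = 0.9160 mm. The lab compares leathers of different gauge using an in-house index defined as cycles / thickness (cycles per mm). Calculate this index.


Formula: Index = cycles / thickness
Substituting: Index = 77405 / 0.9160
Result: 84503.2751 cycles/mm


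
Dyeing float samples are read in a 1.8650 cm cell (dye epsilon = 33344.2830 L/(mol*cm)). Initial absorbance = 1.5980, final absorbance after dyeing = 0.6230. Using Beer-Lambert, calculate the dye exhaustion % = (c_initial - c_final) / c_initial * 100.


c_initial = A_i / (epsilon * l) = 1.5980 / (33344.2830 * 1.8650) = 2.5697e-05 mol/L
c_final = A_f / (epsilon * l) = 0.6230 / (33344.2830 * 1.8650) = 1.0018e-05 mol/L
Exhaustion = (c_initial - c_final) / c_initial * 100 = (2.5697e-05 - 1.0018e-05) / 2.5697e-05 * 100 = 61.0138 %


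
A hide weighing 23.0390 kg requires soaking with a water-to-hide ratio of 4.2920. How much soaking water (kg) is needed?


Formula: Water = hide_weight * ratio
Substituting: Water = 23.0390 * 4.2920
Result: 98.8834 kg


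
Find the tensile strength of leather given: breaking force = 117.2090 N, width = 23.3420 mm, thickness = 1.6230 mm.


Formula: TS = force / (width * thickness)
Substituting: TS = 117.2090 / (23.3420 * 1.6230)
Result: 3.0939 N/mm^2


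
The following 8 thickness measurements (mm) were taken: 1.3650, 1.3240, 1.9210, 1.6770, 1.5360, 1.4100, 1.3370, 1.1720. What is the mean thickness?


Formula: Average = sum / n
Substituting: Average = 11.7420 / 8
Result: 1.4678 mm


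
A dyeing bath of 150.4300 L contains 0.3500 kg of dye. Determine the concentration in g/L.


Formula: Conc = dye_mass(kg) / volume(L) * 1000
Substituting: Conc = 0.3500 / 150.4300 * 1000
Result: 2.3267 g/L


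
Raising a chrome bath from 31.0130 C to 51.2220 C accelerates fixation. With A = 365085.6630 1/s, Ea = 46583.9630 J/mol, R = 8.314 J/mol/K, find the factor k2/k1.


T1 = 31.0130 + 273.15 = 304.1630 K; T2 = 51.2220 + 273.15 = 324.3720 K
k1 = A * exp(-Ea/(R*T1)) = 365085.6630 * exp(-46583.9630/(8.314*304.1630)) = 0.00364863 1/s
k2 = A * exp(-Ea/(R*T2)) = 365085.6630 * exp(-46583.9630/(8.314*324.3720)) = 0.0114964 1/s
k2/k1 = 0.0114964 / 0.00364863 = 3.1509


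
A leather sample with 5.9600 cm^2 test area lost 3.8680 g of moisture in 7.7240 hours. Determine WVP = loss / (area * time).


Formula: WVP = loss / (area * time)
Substituting: WVP = 3.8680 / (5.9600 * 7.7240)
Result: 0.084023 g/(cm^2*hr)


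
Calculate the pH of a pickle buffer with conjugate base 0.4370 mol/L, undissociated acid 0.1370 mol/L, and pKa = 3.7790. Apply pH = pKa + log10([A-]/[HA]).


ratio = [A-] / [HA] = 0.4370 / 0.1370 = 3.1898
log10(ratio) = 0.5038
pH = pKa + log10(ratio) = 3.7790 + 0.5038 = 4.2828


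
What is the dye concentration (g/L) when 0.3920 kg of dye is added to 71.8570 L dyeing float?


Formula: Conc = dye_mass(kg) / volume(L) * 1000
Substituting: Conc = 0.3920 / 71.8570 * 1000
Result: 5.4553 g/L


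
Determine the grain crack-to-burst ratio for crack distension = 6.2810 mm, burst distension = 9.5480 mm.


Formula: Ratio = crack / burst
Substituting: Ratio = 6.2810 / 9.5480
Result: 0.6578


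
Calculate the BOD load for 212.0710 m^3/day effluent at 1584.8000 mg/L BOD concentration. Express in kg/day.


Formula: BOD_load = volume * conc / 1000
Substituting: BOD_load = 212.0710 * 1584.8000 / 1000
Result: 336.0901 kg/day


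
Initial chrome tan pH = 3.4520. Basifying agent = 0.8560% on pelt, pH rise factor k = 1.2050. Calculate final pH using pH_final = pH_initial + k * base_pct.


Formula: pH_final = pH_initial + k * base_pct
Substituting: pH_final = 3.4520 + 1.2050 * 0.8560
Result: 4.4835


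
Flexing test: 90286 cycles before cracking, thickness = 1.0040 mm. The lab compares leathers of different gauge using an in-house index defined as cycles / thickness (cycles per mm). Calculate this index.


Formula: Index = cycles / thickness
Substituting: Index = 90286 / 1.0040
Result: 89926.2948 cycles/mm


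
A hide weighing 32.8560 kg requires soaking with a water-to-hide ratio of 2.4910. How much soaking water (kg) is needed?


Formula: Water = hide_weight * ratio
Substituting: Water = 32.8560 * 2.4910
Result: 81.8443 kg


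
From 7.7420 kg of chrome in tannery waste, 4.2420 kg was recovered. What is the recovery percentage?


Formula: Recovery = recovered / input * 100
Substituting: Recovery = 4.2420 / 7.7420 * 100
Result: 54.7920 %


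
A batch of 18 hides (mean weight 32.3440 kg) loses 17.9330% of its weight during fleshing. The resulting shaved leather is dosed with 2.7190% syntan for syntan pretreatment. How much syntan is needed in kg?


Total_raw = N * avg_wt = 18 * 32.3440 = 582.1920 kg
Substrate = Total_raw * (1 - loss/100) = 582.1920 * (1 - 17.9330/100) = 477.7875 kg
Syntan = Substrate * pct / 100 = 477.7875 * 2.7190 / 100 = 12.9910 kg


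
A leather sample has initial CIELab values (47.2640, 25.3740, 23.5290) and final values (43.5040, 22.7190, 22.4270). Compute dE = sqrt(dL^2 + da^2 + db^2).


dL = -3.7600, da = -2.6550, db = -1.1020
dE = sqrt((-3.7600)^2 + (-2.6550)^2 + (-1.1020)^2) = 4.7330


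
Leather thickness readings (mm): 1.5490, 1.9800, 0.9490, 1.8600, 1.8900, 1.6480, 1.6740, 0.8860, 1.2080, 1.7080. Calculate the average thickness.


Formula: Average = sum / n
Substituting: Average = 15.3520 / 10
Result: 1.5352 mm


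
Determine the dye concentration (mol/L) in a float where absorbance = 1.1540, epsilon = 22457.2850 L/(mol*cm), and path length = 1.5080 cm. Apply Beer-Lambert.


Formula: c = A / (epsilon * l)
Substituting: c = 1.1540 / (22457.2850 * 1.5080)
Result: 3.4076e-05 mol/L


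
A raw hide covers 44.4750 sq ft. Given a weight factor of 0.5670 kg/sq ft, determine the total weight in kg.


Formula: Weight = area * weight_per_sqft
Substituting: Weight = 44.4750 * 0.5670
Result: 25.2173 kg
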